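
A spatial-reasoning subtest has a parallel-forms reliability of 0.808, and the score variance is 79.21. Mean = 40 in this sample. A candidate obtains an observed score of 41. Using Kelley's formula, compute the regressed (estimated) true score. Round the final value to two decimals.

40.81

Estimated true score = 0.8080*41 + (1 − 0.8080)*40 ≈ 40.8080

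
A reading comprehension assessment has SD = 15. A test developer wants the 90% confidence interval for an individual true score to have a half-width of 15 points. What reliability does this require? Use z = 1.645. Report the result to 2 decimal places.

0.63

Required SEM = 15 / 1.645 ≈ 9.11854
r = 1 − (9.11854/15)² ≈ 1 − 0.36955 ≈ 0.63045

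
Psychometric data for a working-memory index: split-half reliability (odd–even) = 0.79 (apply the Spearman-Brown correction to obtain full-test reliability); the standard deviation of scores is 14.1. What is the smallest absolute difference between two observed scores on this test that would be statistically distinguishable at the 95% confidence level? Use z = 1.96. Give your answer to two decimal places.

Full-length reliability (Spearman-Brown) = 2(0.79)/(1+0.79) ≈ 0.8827
The standard error of measurement is 14.1000×√(1 − 0.8827) ≈ 14.1000×0.3425 ≈ 4.8295.
SE_diff = √2 × SEM ≈ 6.8299
Smallest detectable difference = 1.96×6.8299 ≈ 13.3867

13.39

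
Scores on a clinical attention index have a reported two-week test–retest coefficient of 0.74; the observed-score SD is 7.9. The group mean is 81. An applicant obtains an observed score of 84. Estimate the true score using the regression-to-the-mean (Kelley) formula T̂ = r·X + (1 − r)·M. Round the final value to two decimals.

83.22

T̂ = 0.740(84) + 0.260(81) ≃ 83.220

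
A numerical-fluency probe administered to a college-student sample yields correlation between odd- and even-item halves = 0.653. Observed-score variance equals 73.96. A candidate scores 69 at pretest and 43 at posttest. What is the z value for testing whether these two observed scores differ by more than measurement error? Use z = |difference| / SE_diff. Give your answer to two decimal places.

4.67

SD = √73.96 ≈ 8.600
Spearman-Brown: r = 2(0.653) / (1 + 0.653) = 1.306 / 1.653 ≈ 0.790
SEM = 8.600 * √(1 − 0.790) = 8.600 * √0.210 ≈ 8.600 * 0.458 ≈ 3.940
SE_diff = √2 * SEM ≈ 5.572
z = 26 / 5.572 ≈ 4.666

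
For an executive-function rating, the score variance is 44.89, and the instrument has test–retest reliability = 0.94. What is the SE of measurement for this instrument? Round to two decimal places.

SD = √44.89 = 6.700
SEM = 6.700*√(1 − 0.940) ≈ 1.641

1.64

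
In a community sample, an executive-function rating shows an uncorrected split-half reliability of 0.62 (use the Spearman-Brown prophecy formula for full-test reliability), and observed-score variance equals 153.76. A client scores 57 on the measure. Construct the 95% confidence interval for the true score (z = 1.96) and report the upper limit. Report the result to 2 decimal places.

68.77

σ = 153.76^(1/2) = 12.400
Spearman-Brown: r = 2(0.62) / (1 + 0.62) = 1.240 / 1.620 ≈ 0.765
The standard error of measurement is 12.400*√(1 − 0.765) ≈ 12.400*0.484 ≈ 6.006.
Half-width = 1.96*6.006 ≈ 11.771
Upper limit = 57 + 11.771 ≈ 68.771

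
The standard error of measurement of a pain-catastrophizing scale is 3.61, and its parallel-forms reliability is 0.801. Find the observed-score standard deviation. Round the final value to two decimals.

SD = SEM / √(1 − r) = 3.61 / √0.1990 ≈ 3.61 / 0.4461 ≈ 8.0925

8.09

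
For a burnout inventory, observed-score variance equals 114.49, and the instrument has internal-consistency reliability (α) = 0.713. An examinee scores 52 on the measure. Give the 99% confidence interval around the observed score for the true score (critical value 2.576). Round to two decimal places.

[37.23, 66.77]

SD = √114.49 = 10.700
SEM = 10.700*√(1 − 0.713) ≈ 5.732
2.576 * SEM ≈ 14.766
99% CI: 52 ± 14.766 = [37.234, 66.766]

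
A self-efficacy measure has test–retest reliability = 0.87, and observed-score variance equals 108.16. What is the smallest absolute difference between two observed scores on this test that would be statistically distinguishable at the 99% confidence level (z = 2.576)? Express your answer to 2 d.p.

13.66

SD = √108.16 ≈ 10.400
SEM = 10.400 * √(1 − 0.870) = 10.400 * √0.130 ≈ 10.400 * 0.361 ≈ 3.750
SE_diff = √2 * SEM ≈ 5.303
Smallest detectable difference = 2.576*5.303 ≈ 13.660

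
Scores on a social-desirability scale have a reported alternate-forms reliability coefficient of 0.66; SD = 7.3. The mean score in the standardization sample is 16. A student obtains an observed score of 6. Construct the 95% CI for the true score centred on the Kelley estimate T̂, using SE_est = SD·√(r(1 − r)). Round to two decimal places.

T̂ = r·X + (1 − r)·M = 0.660×6 + 0.340×16 = 3.960 + 5.440 ≈ 9.400
SE_est = 7.300×√(0.660×0.340) ≈ 3.458
CI = 9.400 ± 1.96 × 3.458 → [2.622, 16.178]

[2.62, 16.18]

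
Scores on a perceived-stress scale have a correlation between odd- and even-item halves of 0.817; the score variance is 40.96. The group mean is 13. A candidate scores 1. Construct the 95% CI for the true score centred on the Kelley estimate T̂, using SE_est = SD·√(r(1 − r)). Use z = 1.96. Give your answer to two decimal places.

[-1.57, 5.98]

σ = 40.96^(1/2) = 6.400
Full-length reliability (Spearman-Brown) = 2(0.817)/(1+0.817) ≃ 0.899
T̂ = 0.899(1) + 0.101(13) ≃ 2.209
SE_est = SD * √(r(1 − r)) = 6.400 * √0.091 ≃ 6.400 * 0.301 ≃ 1.926
95% CI: 2.209 ± 3.775 ≃ (-1.567, 5.984)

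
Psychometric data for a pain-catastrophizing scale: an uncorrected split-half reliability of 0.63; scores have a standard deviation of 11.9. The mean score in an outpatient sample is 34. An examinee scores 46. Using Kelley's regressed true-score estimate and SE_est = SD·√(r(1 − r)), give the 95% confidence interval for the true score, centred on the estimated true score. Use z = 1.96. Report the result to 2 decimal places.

Spearman-Brown: r = 2(0.63) / (1 + 0.63) = 1.2600 / 1.6300 ≃ 0.7730
Estimated true score = 0.7730*46 + (1 − 0.7730)*34 ≃ 43.2761
SE_est = SD * √(r(1 − r)) = 11.9000 * √0.1755 ≃ 11.9000 * 0.4189 ≃ 4.9848
95% CI: 43.2761 ± 9.7702 ≃ (33.5059, 53.0462)

[33.51, 53.05]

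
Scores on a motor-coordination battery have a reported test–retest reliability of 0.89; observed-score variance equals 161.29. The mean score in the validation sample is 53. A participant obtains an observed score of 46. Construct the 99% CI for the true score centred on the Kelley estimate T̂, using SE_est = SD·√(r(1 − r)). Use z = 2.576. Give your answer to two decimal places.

[36.53, 57.01]

SD = √161.29 ≈ 12.7000
T̂ = 0.8900(46) + 0.1100(53) ≈ 46.7700
SE_est = SD × √(r(1 − r)) = 12.7000 × √0.0979 ≈ 12.7000 × 0.3129 ≈ 3.9737
CI = 46.7700 ± 2.576 × 3.9737 → [36.5337, 57.0063]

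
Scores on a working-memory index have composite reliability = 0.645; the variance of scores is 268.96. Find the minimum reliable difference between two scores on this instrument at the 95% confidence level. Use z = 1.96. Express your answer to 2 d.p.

27.09

SD = √268.96 ≃ 16.400
SEM = 16.400 · √(1 − 0.645) = 16.400 · √0.355 ≃ 16.400 · 0.596 ≃ 9.771
Standard error of the difference = 9.771·√2 ≃ 13.819
Smallest detectable difference = 1.96·13.819 ≃ 27.085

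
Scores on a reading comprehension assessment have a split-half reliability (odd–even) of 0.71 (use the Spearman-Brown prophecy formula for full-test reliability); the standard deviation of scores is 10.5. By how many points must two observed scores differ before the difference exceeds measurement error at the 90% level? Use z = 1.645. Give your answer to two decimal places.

r_full = 2·0.71 / (1 + 0.71) ≈ 0.8304
SEM = 10.5000·√(1 − 0.8304) ≈ 4.3240
Standard error of the difference = 4.3240·√2 ≈ 6.1151
Minimum reliable difference = 1.645 · SE_diff ≈ 1.645 · 6.1151 ≈ 10.0594

10.06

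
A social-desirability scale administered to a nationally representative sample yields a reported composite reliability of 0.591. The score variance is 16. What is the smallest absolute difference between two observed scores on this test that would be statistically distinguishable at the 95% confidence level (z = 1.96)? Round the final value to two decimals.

7.09

σ = 16^(1/2) = 4.0000
SEM = 4.0000×√(1 − 0.5910) ≈ 2.5581
SE_diff = √2 × SEM ≈ 3.6177
Minimum reliable difference = 1.96 × SE_diff ≈ 1.96 × 3.6177 ≈ 7.0908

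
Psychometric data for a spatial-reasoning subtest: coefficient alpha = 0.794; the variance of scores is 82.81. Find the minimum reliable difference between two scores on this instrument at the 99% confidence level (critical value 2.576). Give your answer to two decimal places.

σ = 82.81^(1/2) = 9.10000
SEM = 9.10000*√(1 − 0.79400) ≈ 4.13024
SE_diff = SEM * √2 ≈ 4.13024 * 1.41421 ≈ 5.84104
Smallest detectable difference = 2.576*5.84104 ≈ 15.04651

15.05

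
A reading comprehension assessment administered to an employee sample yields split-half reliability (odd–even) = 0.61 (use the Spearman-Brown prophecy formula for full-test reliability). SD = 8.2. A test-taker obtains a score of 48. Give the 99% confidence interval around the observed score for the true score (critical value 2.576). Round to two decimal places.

Spearman-Brown: r = 2(0.61) / (1 + 0.61) = 1.220 / 1.610 ≃ 0.758
SEM = 8.200 × √(1 − 0.758) = 8.200 × √0.242 ≃ 8.200 × 0.492 ≃ 4.036
Margin = 2.576 × 4.036 ≃ 10.396
99% CI: 48 ± 10.396 = [37.604, 58.396]

[37.60, 58.40]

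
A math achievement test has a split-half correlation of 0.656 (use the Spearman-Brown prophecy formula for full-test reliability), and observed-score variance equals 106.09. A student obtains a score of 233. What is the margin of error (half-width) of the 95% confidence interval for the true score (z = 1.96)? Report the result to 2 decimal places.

SD = √106.09 ≈ 10.3000
Spearman-Brown: r = 2(0.656) / (1 + 0.656) = 1.3120 / 1.6560 ≈ 0.7923
The standard error of measurement is 10.3000×√(1 − 0.7923) ≈ 10.3000×0.4558 ≈ 4.6945.
1.96 × SEM ≈ 9.2012

9.20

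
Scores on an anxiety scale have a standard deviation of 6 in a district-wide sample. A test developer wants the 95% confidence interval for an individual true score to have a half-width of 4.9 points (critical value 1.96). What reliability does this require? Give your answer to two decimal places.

0.83

SEM needed = half-width / z = 4.9/1.96 ≈ 2.50000
r = 1 − (2.50000/6)² ≈ 1 − 0.17361 ≈ 0.82639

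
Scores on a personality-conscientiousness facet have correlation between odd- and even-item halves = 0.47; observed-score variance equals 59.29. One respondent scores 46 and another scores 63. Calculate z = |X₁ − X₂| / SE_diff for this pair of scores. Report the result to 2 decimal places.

2.60

SD = √59.29 = 7.70000
Full-length reliability (Spearman-Brown) = 2(0.47)/(1+0.47) ≈ 0.63946
The standard error of measurement is 7.70000·√(1 − 0.63946) ≈ 7.70000·0.60045 ≈ 4.62349.
SE_diff = √2 · SEM ≈ 6.53860
z = |46 − 63| / 6.53860 = 17 / 6.53860 ≈ 2.59994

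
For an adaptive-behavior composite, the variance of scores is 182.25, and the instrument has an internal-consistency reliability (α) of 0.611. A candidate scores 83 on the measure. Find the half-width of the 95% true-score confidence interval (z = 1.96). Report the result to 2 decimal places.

16.50

σ = 182.25^(1/2) = 13.50000
SEM = 13.50000 * √(1 − 0.61100) = 13.50000 * √0.38900 ≈ 13.50000 * 0.62370 ≈ 8.41993
1.96 * SEM ≈ 16.50307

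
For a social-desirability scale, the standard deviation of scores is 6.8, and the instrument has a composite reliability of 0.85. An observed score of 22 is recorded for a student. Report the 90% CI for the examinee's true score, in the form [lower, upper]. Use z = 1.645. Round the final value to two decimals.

SEM = 6.8000 · √(1 − 0.8500) = 6.8000 · √0.1500 ≃ 6.8000 · 0.3873 ≃ 2.6336
Margin = 1.645 · 2.6336 ≃ 4.3323
Interval: (17.6677, 26.3323)

[17.67, 26.33]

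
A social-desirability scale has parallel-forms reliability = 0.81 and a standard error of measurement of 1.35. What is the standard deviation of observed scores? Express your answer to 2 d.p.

SD = SEM / √(1 − r) = 1.35 / √0.190 ≈ 1.35 / 0.436 ≈ 3.097

3.10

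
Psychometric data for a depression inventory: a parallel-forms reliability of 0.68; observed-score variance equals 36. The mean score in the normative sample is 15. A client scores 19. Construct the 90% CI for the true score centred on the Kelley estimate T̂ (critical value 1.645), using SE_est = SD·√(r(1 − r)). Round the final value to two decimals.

SD = √36 ≃ 6.000
T̂ = 0.680(19) + 0.320(15) ≃ 17.720
SE_est = 6.000×√(0.680×0.320) ≃ 2.799
90% CI: 17.720 ± 4.604 ≃ (13.116, 22.324)

[13.12, 22.32]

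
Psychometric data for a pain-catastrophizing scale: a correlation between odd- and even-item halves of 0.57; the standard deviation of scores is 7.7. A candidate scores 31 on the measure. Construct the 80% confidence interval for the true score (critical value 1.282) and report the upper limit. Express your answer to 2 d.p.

36.17

Spearman-Brown: r = 2(0.57) / (1 + 0.57) = 1.1400 / 1.5700 ≈ 0.7261
The standard error of measurement is 7.7000×√(1 − 0.7261) ≈ 7.7000×0.5233 ≈ 4.0297.
Half-width = 1.282×4.0297 ≈ 5.1661
Upper limit = 31 + 5.1661 ≈ 36.1661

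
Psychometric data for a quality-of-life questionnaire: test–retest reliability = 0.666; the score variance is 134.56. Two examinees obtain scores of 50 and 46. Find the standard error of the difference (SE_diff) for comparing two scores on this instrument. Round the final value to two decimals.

9.48

SD = √134.56 ≈ 11.60000
The standard error of measurement is 11.60000*√(1 − 0.66600) ≈ 11.60000*0.57793 ≈ 6.70396.
Standard error of the difference = 6.70396·√2 ≈ 9.48083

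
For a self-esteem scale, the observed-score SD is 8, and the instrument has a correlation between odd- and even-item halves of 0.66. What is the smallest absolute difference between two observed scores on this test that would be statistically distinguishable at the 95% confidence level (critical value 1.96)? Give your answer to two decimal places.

10.04

Spearman-Brown: r = 2(0.66) / (1 + 0.66) = 1.320 / 1.660 ≈ 0.795
The standard error of measurement is 8.000·√(1 − 0.795) ≈ 8.000·0.453 ≈ 3.621.
Standard error of the difference = 3.621·√2 ≈ 5.120
Smallest detectable difference = 1.96·5.120 ≈ 10.036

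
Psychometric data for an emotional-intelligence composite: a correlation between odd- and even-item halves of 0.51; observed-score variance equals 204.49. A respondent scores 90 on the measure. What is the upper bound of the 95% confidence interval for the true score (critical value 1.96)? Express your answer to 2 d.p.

105.97

σ = 204.49^(1/2) = 14.3000
r_full = 2·0.51 / (1 + 0.51) ≈ 0.6755
SEM = 14.3000 · √(1 − 0.6755) = 14.3000 · √0.3245 ≈ 14.3000 · 0.5697 ≈ 8.1460
Half-width = 1.96·8.1460 ≈ 15.9662
Upper limit = 90 + 15.9662 ≈ 105.9662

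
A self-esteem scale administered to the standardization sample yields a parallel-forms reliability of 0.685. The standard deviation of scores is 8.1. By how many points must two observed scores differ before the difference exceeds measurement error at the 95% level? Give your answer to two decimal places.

12.60

SEM = 8.100 · √(1 − 0.685) = 8.100 · √0.315 ≈ 8.100 · 0.561 ≈ 4.546
Standard error of the difference = 4.546·√2 ≈ 6.429
Smallest detectable difference = 1.96·6.429 ≈ 12.601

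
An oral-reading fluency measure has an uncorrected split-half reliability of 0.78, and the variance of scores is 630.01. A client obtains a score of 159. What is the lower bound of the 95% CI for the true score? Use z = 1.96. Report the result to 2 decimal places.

141.70

SD = √630.01 = 25.10000
r_full = 2·0.78 / (1 + 0.78) ≈ 0.87640
SEM = 25.10000 * √(1 − 0.87640) = 25.10000 * √0.12360 ≈ 25.10000 * 0.35156 ≈ 8.82419
Half-width = 1.96*8.82419 ≈ 17.29542
Lower limit = 159 − 17.29542 ≈ 141.70458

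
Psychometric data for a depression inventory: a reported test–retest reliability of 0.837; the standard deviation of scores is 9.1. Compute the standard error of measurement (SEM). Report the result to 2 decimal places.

3.67

SEM = 9.1000*√(1 − 0.8370) ≈ 3.6740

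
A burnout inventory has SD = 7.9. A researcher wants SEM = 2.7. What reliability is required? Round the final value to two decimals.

0.88

r = 1 − (SEM / SD)² = 1 − (2.7000 / 7.9)² ≈ 1 − 0.1168 ≈ 0.8832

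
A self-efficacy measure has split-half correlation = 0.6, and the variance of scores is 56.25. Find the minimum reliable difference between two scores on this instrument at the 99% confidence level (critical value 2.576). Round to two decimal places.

SD = √56.25 = 7.500
r_full = 2·0.6 / (1 + 0.6) ≈ 0.750
SEM = 7.500 · √(1 − 0.750) = 7.500 · √0.250 ≈ 7.500 · 0.500 ≈ 3.750
SE_diff = SEM · √2 ≈ 3.750 · 1.414 ≈ 5.303
Smallest detectable difference = 2.576·5.303 ≈ 13.661

13.66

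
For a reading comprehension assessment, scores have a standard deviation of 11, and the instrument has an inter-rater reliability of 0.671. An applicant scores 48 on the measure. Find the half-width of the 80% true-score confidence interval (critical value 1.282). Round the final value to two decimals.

SEM = 11.00000 × √(1 − 0.67100) = 11.00000 × √0.32900 ≃ 11.00000 × 0.57359 ≃ 6.30944
Margin = 1.282 × 6.30944 ≃ 8.08870

8.09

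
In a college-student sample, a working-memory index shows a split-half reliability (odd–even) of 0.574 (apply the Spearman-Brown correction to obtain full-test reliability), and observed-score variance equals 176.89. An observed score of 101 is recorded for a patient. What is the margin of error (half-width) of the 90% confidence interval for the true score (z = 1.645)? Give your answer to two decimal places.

σ = 176.89^(1/2) = 13.30000
Spearman-Brown: r = 2(0.574) / (1 + 0.574) = 1.14800 / 1.57400 ≈ 0.72935
SEM = 13.30000·√(1 − 0.72935) ≈ 6.91917
1.645 · SEM ≈ 11.38204

11.38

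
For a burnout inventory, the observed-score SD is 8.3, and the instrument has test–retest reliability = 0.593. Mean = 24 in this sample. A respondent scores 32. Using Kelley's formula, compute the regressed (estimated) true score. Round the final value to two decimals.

T̂ = 0.5930(32) + 0.4070(24) ≈ 28.7440

28.74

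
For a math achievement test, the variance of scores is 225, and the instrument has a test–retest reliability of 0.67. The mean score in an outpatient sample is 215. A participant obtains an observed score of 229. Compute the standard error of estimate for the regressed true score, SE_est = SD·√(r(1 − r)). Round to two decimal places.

SD = √225 ≃ 15.000
SE_est = 15.000·√[r(1 − r)] ≃ 7.053

7.05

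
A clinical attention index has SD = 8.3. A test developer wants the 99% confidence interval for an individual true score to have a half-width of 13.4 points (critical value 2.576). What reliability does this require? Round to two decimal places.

Required SEM = 13.4 / 2.576 ≈ 5.202
r = 1 − (5.202/8.3)² ≈ 1 − 0.393 ≈ 0.607

0.61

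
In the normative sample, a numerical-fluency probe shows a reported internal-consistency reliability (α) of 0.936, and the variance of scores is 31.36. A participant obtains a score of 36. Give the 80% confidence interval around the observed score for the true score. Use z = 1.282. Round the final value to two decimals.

[34.18, 37.82]

SD = √31.36 ≈ 5.6000
SEM = 5.6000·√(1 − 0.9360) ≈ 1.4167
1.282 · SEM ≈ 1.8162
Interval: (34.1838, 37.8162)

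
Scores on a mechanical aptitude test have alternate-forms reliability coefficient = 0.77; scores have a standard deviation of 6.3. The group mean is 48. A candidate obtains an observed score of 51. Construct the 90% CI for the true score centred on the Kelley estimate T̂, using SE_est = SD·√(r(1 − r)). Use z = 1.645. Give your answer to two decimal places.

Estimated true score = 0.7700×51 + (1 − 0.7700)×48 ≃ 50.3100
SE_est = 6.3000×√(0.7700×0.2300) ≃ 2.6512
90% CI: 50.3100 ± 4.3613 ≃ (45.9487, 54.6713)

[45.95, 54.67]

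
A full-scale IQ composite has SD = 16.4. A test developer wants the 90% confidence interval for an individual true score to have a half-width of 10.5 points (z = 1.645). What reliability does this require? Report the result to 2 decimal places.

0.85

SEM needed = half-width / z = 10.5/1.645 ≃ 6.383
r = 1 − (SEM / SD)² = 1 − (6.383 / 16.4)² ≃ 1 − 0.151 ≃ 0.849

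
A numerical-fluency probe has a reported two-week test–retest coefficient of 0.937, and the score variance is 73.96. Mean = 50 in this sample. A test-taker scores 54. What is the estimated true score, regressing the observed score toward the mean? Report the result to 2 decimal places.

T̂ = 0.937(54) + 0.063(50) ≈ 53.748

53.75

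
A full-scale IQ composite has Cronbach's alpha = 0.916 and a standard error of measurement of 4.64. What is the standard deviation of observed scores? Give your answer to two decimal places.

16.01

σ = SEM·(1 − r)^(−1/2) ≈ 4.64×3.4503 ≈ 16.0095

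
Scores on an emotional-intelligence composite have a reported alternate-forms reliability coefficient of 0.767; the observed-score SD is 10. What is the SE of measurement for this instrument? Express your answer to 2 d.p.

4.83

The standard error of measurement is 10.0000·√(1 − 0.7670) ≃ 10.0000·0.4827 ≃ 4.8270.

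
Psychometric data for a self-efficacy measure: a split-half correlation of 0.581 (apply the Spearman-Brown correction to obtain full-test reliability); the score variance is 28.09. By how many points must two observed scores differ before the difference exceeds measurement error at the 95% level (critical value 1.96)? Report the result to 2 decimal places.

SD = √28.09 = 5.300
Full-length reliability (Spearman-Brown) = 2(0.581)/(1+0.581) ≃ 0.735
The standard error of measurement is 5.300·√(1 − 0.735) ≃ 5.300·0.515 ≃ 2.728.
SE_diff = SEM · √2 ≃ 2.728 · 1.414 ≃ 3.859
Smallest detectable difference = 1.96·3.859 ≃ 7.563

7.56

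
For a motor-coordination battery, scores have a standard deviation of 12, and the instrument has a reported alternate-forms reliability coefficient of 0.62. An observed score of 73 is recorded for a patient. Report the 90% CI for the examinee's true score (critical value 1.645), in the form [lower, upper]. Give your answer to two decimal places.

[60.83, 85.17]

SEM = 12.000 · √(1 − 0.620) = 12.000 · √0.380 ≈ 12.000 · 0.616 ≈ 7.397
Half-width = 1.645·7.397 ≈ 12.169
CI = 73 ± 12.169 → [60.831, 85.169]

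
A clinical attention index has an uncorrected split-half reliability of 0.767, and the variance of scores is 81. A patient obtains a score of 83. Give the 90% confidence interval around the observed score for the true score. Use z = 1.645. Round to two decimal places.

SD = √81 = 9.0000
Spearman-Brown: r = 2(0.767) / (1 + 0.767) = 1.5340 / 1.7670 ≈ 0.8681
SEM = 9.0000 · √(1 − 0.8681) = 9.0000 · √0.1319 ≈ 9.0000 · 0.3631 ≈ 3.2682
1.645 · SEM ≈ 5.3761
90% CI: 83 ± 5.3761 = [77.6239, 88.3761]

[77.62, 88.38]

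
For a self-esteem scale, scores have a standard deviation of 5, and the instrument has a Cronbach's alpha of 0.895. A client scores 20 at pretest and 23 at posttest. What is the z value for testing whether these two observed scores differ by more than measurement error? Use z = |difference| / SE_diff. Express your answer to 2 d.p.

1.31

SEM = 5.000·√(1 − 0.895) ≈ 1.620
SE_diff = SEM · √2 ≈ 1.620 · 1.414 ≈ 2.291
z = 3 / 2.291 ≈ 1.309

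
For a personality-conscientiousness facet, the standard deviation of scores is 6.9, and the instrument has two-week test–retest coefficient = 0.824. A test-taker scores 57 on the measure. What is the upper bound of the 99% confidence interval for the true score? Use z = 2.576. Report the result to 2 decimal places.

64.46

The standard error of measurement is 6.900×√(1 − 0.824) ≈ 6.900×0.420 ≈ 2.895.
Margin = 2.576 × 2.895 ≈ 7.457
Upper bound: 57 + 7.457 = 64.457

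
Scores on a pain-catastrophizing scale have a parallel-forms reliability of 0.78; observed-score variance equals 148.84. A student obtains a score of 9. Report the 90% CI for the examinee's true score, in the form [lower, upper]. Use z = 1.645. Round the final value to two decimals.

[-0.41, 18.41]

SD = √148.84 ≃ 12.200
SEM = 12.200*√(1 − 0.780) ≃ 5.722
Margin = 1.645 * 5.722 ≃ 9.413
Interval: (-0.413, 18.413)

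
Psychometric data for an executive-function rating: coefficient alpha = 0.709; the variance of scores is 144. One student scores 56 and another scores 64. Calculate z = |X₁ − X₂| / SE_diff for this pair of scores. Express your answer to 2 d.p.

0.87

σ = 144^(1/2) = 12.000
The standard error of measurement is 12.000×√(1 − 0.709) ≈ 12.000×0.539 ≈ 6.473.
SE_diff = √2 × SEM ≈ 9.155
z = |56 − 64| / 9.155 = 8 / 9.155 ≈ 0.874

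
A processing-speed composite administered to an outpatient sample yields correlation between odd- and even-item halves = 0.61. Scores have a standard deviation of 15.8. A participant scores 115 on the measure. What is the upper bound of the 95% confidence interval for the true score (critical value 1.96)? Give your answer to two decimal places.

Full-length reliability (Spearman-Brown) = 2(0.61)/(1+0.61) ≈ 0.758
SEM = 15.800·√(1 − 0.758) ≈ 7.776
1.96 · SEM ≈ 15.242
Upper limit = 115 + 15.242 ≈ 130.242

130.24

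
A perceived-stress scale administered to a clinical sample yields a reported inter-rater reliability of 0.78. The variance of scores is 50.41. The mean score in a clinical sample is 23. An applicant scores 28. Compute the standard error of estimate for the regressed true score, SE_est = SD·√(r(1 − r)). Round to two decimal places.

SD = √50.41 = 7.1000
SE_est = SD * √(r(1 − r)) = 7.1000 * √0.1716 ≃ 7.1000 * 0.4142 ≃ 2.9411

2.94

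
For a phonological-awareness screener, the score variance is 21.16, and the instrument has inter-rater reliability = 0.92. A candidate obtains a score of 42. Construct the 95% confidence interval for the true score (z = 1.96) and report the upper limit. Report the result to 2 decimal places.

SD = √21.16 = 4.6000
SEM = 4.6000 * √(1 − 0.9200) = 4.6000 * √0.0800 ≃ 4.6000 * 0.2828 ≃ 1.3011
Half-width = 1.96*1.3011 ≃ 2.5501
Upper limit = 42 + 2.5501 ≃ 44.5501

44.55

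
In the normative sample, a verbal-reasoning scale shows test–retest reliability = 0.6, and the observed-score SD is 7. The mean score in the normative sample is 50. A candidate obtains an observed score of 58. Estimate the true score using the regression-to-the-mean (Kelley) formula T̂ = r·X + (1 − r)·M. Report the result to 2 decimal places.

54.80

T̂ = r·X + (1 − r)·M = 0.600×58 + 0.400×50 = 34.800 + 20.000 ≃ 54.800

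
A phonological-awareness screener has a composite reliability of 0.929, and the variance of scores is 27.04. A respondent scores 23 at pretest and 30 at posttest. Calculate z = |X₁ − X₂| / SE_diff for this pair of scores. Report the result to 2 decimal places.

σ = 27.04^(1/2) = 5.200
SEM = 5.200 · √(1 − 0.929) = 5.200 · √0.071 ≈ 5.200 · 0.266 ≈ 1.386
SE_diff = √2 · SEM ≈ 1.960
z = 7 / 1.960 ≈ 3.572

3.57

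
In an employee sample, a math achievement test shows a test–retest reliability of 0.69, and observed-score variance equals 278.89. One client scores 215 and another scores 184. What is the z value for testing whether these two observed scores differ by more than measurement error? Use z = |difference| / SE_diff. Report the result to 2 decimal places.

2.36

σ = 278.89^(1/2) = 16.70000
SEM = 16.70000 * √(1 − 0.69000) = 16.70000 * √0.31000 ≈ 16.70000 * 0.55678 ≈ 9.29817
Standard error of the difference = 9.29817·√2 ≈ 13.14959
z = 31 / 13.14959 ≈ 2.35749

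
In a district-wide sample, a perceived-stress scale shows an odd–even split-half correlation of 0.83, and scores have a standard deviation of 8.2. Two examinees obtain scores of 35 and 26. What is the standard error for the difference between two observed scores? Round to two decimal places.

3.53

Full-length reliability (Spearman-Brown) = 2(0.83)/(1+0.83) ≈ 0.907
SEM = 8.200 · √(1 − 0.907) = 8.200 · √0.093 ≈ 8.200 · 0.305 ≈ 2.499
SE_diff = SEM · √2 ≈ 2.499 · 1.414 ≈ 3.534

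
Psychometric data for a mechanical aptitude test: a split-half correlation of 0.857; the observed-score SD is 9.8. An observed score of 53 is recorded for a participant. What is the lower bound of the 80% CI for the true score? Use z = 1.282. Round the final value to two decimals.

Full-length reliability (Spearman-Brown) = 2(0.857)/(1+0.857) ≈ 0.923
The standard error of measurement is 9.800*√(1 − 0.923) ≈ 9.800*0.277 ≈ 2.719.
Half-width = 1.282*2.719 ≈ 3.486
Lower bound: 53 − 3.486 = 49.514

49.51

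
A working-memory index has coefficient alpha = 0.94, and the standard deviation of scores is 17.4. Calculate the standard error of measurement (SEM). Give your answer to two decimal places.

The standard error of measurement is 17.4000·√(1 − 0.9400) ≃ 17.4000·0.2449 ≃ 4.2621.

4.26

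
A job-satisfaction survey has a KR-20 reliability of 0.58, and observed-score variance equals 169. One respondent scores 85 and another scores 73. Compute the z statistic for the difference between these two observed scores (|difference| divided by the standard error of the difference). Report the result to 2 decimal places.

1.01

SD = √169 ≈ 13.000
SEM = 13.000 × √(1 − 0.580) = 13.000 × √0.420 ≈ 13.000 × 0.648 ≈ 8.425
SE_diff = SEM × √2 ≈ 8.425 × 1.414 ≈ 11.915
z = 12 / 11.915 ≈ 1.007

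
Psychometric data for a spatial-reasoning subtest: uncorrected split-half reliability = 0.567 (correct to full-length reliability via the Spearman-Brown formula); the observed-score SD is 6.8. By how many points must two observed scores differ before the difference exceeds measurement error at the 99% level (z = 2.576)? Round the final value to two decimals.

13.02

r_full = 2·0.567 / (1 + 0.567) ≈ 0.724
SEM = 6.800×√(1 − 0.724) ≈ 3.575
Standard error of the difference = 3.575·√2 ≈ 5.055
Minimum reliable difference = 2.576 × SE_diff ≈ 2.576 × 5.055 ≈ 13.022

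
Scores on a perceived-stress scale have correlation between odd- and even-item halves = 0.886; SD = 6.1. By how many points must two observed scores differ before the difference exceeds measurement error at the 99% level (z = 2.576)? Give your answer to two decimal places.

Full-length reliability (Spearman-Brown) = 2(0.886)/(1+0.886) ≈ 0.93955
The standard error of measurement is 6.10000×√(1 − 0.93955) ≈ 6.10000×0.24586 ≈ 1.49972.
SE_diff = √2 × SEM ≈ 2.12093
Smallest detectable difference = 2.576×2.12093 ≈ 5.46352

5.46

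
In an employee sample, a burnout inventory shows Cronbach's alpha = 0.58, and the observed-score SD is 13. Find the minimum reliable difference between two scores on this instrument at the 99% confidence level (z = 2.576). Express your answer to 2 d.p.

30.69

SEM = 13.000 · √(1 − 0.580) = 13.000 · √0.420 ≃ 13.000 · 0.648 ≃ 8.425
SE_diff = √2 · SEM ≃ 11.915
Smallest detectable difference = 2.576·11.915 ≃ 30.692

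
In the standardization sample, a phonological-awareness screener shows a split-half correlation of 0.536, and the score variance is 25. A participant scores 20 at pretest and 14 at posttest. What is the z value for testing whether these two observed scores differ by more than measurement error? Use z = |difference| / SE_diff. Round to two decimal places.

σ = 25^(1/2) = 5.0000
Full-length reliability (Spearman-Brown) = 2(0.536)/(1+0.536) ≃ 0.6979
SEM = 5.0000*√(1 − 0.6979) ≃ 2.7481
Standard error of the difference = 2.7481·√2 ≃ 3.8864
z = 6 / 3.8864 ≃ 1.5438

1.54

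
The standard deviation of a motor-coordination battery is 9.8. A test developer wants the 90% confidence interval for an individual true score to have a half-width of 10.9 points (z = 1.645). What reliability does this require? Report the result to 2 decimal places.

Required SEM = 10.9 / 1.645 ≃ 6.6261
r = 1 − (SEM / SD)² = 1 − (6.6261 / 9.8)² ≃ 1 − 0.4572 ≃ 0.5428

0.54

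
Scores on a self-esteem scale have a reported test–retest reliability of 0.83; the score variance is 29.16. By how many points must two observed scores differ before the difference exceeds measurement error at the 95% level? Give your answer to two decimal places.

SD = √29.16 ≃ 5.400
SEM = 5.400 × √(1 − 0.830) = 5.400 × √0.170 ≃ 5.400 × 0.412 ≃ 2.226
SE_diff = √2 × SEM ≃ 3.149
Minimum reliable difference = 1.96 × SE_diff ≃ 1.96 × 3.149 ≃ 6.171

6.17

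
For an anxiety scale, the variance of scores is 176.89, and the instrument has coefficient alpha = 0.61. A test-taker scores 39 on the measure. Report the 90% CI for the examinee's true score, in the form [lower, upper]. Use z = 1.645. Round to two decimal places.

[25.34, 52.66]

σ = 176.89^(1/2) = 13.300
The standard error of measurement is 13.300·√(1 − 0.610) ≈ 13.300·0.624 ≈ 8.306.
1.645 · SEM ≈ 13.663
CI = 39 ± 13.663 → [25.337, 52.663]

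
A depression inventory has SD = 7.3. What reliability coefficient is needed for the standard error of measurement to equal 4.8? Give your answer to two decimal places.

r = 1 − (SEM / SD)² = 1 − (4.800 / 7.3)² ≈ 1 − 0.432 ≈ 0.568

0.57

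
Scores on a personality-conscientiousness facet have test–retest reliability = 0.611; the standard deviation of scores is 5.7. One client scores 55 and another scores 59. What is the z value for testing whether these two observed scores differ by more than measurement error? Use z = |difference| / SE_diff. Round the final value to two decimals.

SEM = 5.7000 * √(1 − 0.6110) = 5.7000 * √0.3890 ≃ 5.7000 * 0.6237 ≃ 3.5551
Standard error of the difference = 3.5551·√2 ≃ 5.0276
z = 4 / 5.0276 ≃ 0.7956

0.80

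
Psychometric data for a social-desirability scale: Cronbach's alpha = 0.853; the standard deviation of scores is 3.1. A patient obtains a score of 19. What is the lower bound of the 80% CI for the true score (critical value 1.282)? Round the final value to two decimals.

SEM = 3.100 · √(1 − 0.853) = 3.100 · √0.147 ≈ 3.100 · 0.383 ≈ 1.189
1.282 · SEM ≈ 1.524
Lower bound: 19 − 1.524 = 17.476

17.48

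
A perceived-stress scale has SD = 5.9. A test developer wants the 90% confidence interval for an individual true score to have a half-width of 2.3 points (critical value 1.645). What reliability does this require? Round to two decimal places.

0.94

Required SEM = 2.3 / 1.645 ≃ 1.398
Required reliability = 1 − (SEM/SD)² = 1 − 0.056 ≃ 0.944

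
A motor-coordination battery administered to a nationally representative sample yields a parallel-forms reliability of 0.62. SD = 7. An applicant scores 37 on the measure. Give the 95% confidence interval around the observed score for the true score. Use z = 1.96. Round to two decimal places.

[28.54, 45.46]

SEM = 7.000×√(1 − 0.620) ≃ 4.315
1.96 × SEM ≃ 8.458
95% CI: 37 ± 8.458 = [28.542, 45.458]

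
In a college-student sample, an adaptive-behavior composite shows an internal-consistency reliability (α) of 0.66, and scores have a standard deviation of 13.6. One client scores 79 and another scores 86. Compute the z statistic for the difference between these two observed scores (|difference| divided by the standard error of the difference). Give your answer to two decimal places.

SEM = 13.600*√(1 − 0.660) ≃ 7.930
SE_diff = √2 * SEM ≃ 11.215
z = |79 − 86| / 11.215 = 7 / 11.215 ≃ 0.624

0.62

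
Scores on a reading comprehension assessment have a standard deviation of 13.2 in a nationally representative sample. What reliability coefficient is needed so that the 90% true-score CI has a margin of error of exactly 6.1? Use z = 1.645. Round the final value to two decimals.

0.92

Required SEM = 6.1 / 1.645 ≃ 3.708
r = 1 − (3.708/13.2)² ≃ 1 − 0.079 ≃ 0.921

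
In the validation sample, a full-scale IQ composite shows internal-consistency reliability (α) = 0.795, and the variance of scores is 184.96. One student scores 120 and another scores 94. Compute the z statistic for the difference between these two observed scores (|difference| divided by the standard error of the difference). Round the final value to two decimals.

σ = 184.96^(1/2) = 13.600
SEM = 13.600·√(1 − 0.795) ≈ 6.158
SE_diff = √2 · SEM ≈ 8.708
z = 26 / 8.708 ≈ 2.986

2.99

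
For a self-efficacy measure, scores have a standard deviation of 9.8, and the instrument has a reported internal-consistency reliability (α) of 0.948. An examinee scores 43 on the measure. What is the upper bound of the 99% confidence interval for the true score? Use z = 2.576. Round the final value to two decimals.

SEM = 9.800 · √(1 − 0.948) = 9.800 · √0.052 ≃ 9.800 · 0.228 ≃ 2.235
2.576 · SEM ≃ 5.757
Upper bound: 43 + 5.757 = 48.757

48.76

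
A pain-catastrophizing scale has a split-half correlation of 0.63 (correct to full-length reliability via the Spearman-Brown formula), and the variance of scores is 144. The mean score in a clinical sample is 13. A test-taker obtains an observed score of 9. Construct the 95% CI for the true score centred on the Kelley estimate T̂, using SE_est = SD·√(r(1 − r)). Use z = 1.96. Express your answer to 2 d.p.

SD = √144 ≈ 12.000
Full-length reliability (Spearman-Brown) = 2(0.63)/(1+0.63) ≈ 0.773
Estimated true score = 0.773×9 + (1 − 0.773)×13 ≈ 9.908
SE_est = 12.000·√[r(1 − r)] ≈ 5.027
95% CI: 9.908 ± 9.852 ≈ (0.056, 19.760)

[0.06, 19.76]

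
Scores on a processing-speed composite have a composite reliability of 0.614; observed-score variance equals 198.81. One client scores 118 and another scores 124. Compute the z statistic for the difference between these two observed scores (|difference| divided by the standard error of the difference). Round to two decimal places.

σ = 198.81^(1/2) = 14.100
SEM = 14.100·√(1 − 0.614) ≈ 8.760
SE_diff = SEM · √2 ≈ 8.760 · 1.414 ≈ 12.389
z = 6 / 12.389 ≈ 0.484

0.48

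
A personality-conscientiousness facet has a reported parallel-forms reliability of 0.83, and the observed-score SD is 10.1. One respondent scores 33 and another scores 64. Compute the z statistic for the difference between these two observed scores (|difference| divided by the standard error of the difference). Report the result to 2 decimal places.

5.26

SEM = 10.1000 * √(1 − 0.8300) = 10.1000 * √0.1700 ≈ 10.1000 * 0.4123 ≈ 4.1643
SE_diff = √2 * SEM ≈ 5.8893
z = |33 − 64| / 5.8893 = 31 / 5.8893 ≈ 5.2638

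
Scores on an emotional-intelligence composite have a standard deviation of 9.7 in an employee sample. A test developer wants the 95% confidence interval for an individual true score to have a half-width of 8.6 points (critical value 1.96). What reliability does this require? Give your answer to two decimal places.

SEM needed = half-width / z = 8.6/1.96 ≈ 4.3878
r = 1 − (SEM / SD)² = 1 − (4.3878 / 9.7)² ≈ 1 − 0.2046 ≈ 0.7954

0.80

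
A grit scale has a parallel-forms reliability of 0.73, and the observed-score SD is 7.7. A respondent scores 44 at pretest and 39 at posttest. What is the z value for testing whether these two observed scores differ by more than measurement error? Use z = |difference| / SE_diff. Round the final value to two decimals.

The standard error of measurement is 7.7000·√(1 − 0.7300) ≈ 7.7000·0.5196 ≈ 4.0010.
SE_diff = √2 · SEM ≈ 5.6583
z = 5 / 5.6583 ≈ 0.8837

0.88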